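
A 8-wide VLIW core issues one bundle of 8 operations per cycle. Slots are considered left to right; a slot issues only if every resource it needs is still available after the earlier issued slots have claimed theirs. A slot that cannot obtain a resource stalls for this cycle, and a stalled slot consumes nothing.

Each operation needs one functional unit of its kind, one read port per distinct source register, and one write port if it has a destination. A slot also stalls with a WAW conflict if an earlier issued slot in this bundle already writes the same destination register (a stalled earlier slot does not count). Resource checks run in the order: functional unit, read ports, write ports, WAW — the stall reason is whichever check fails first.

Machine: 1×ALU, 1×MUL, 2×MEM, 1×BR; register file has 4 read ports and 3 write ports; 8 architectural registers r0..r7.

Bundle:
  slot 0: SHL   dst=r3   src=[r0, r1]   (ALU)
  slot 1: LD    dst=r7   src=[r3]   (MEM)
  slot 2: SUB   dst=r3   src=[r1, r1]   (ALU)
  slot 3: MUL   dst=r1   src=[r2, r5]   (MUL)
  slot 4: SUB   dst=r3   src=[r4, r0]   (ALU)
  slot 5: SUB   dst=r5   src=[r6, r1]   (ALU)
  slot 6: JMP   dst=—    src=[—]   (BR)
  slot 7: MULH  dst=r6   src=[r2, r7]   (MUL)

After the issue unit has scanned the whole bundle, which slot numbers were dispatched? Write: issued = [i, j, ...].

(0) want 1×ALU +2rd +1wr — yes → AL0|MU1|ME2|BR1|rd2|wr2
(1) want 1×MEM +1rd +1wr — yes → AL0|MU1|ME1|BR1|rd1|wr1
(2) want 1×ALU +1rd +1wr — FU → AL0|MU1|ME1|BR1|rd1|wr1
(3) want 1×MUL +2rd +1wr — RD_PORT → AL0|MU1|ME1|BR1|rd1|wr1
(4) want 1×ALU +2rd +1wr — FU → AL0|MU1|ME1|BR1|rd1|wr1
(5) want 1×ALU +2rd +1wr — FU → AL0|MU1|ME1|BR1|rd1|wr1
(6) want 1×BR +0rd +0wr — yes → AL0|MU1|ME1|BR0|rd1|wr1
(7) want 1×MUL +2rd +1wr — RD_PORT → AL0|MU1|ME1|BR0|rd1|wr1

issued = [0, 1, 6]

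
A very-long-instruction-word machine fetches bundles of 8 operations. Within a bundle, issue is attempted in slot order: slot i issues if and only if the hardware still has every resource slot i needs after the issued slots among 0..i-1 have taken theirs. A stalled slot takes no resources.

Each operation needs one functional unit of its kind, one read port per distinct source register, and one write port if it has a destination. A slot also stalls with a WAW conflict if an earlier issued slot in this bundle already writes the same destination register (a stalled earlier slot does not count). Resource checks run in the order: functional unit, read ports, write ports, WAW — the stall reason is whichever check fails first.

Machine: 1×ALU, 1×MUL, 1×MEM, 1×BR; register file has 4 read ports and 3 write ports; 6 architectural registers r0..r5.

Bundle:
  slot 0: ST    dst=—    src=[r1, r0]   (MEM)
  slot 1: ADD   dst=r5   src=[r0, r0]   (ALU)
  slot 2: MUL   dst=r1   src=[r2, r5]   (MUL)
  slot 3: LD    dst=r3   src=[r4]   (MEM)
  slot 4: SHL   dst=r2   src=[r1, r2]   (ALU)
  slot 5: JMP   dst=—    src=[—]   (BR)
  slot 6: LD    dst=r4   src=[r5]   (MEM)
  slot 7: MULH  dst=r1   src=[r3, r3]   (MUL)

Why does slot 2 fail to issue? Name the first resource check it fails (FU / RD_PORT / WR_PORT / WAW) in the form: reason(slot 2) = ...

reason(slot 2) = RD_PORT

  0. MEM ⇒ go  {1A/1Mu/0Ld/1B | 2r 3w}
  1. ALU→r5 ⇒ go  {0A/1Mu/0Ld/1B | 1r 2w}
  2. MUL→r1 ⇒ no(RD_PORT)  {0A/1Mu/0Ld/1B | 1r 2w}
  3. MEM→r3 ⇒ no(FU)  {0A/1Mu/0Ld/1B | 1r 2w}
  4. ALU→r2 ⇒ no(FU)  {0A/1Mu/0Ld/1B | 1r 2w}
  5. BR ⇒ go  {0A/1Mu/0Ld/0B | 1r 2w}
  6. MEM→r4 ⇒ no(FU)  {0A/1Mu/0Ld/0B | 1r 2w}
  7. MUL→r1 ⇒ go  {0A/0Mu/0Ld/0B | 0r 1w}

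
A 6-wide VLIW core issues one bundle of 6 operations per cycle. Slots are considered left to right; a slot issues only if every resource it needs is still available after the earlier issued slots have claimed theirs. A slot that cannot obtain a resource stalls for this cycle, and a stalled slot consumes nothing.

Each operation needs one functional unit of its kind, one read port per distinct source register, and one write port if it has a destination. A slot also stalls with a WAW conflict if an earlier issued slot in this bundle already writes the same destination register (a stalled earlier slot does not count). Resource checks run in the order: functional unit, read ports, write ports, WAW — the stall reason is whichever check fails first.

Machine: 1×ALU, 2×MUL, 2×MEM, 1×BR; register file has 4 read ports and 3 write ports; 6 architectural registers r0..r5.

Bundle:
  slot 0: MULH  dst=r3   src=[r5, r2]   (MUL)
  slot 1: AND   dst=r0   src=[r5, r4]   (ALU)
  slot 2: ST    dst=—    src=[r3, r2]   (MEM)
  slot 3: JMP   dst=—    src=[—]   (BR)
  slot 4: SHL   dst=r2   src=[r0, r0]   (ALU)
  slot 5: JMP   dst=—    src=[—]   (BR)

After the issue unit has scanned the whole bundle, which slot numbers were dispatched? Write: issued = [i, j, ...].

issued = [0, 1, 3]

[0] MUL needs rd=2 wr=1: ok; after: ALU=1 MUL=1 MEM=2 BR=1, R=2, W=2
[1] ALU needs rd=2 wr=1: ok; after: ALU=0 MUL=1 MEM=2 BR=1, R=0, W=1
[2] MEM needs rd=2 wr=0: RD_PORT; after: ALU=0 MUL=1 MEM=2 BR=1, R=0, W=1
[3] BR needs rd=0 wr=0: ok; after: ALU=0 MUL=1 MEM=2 BR=0, R=0, W=1
[4] ALU needs rd=1 wr=1: FU; after: ALU=0 MUL=1 MEM=2 BR=0, R=0, W=1
[5] BR needs rd=0 wr=0: FU; after: ALU=0 MUL=1 MEM=2 BR=0, R=0, W=1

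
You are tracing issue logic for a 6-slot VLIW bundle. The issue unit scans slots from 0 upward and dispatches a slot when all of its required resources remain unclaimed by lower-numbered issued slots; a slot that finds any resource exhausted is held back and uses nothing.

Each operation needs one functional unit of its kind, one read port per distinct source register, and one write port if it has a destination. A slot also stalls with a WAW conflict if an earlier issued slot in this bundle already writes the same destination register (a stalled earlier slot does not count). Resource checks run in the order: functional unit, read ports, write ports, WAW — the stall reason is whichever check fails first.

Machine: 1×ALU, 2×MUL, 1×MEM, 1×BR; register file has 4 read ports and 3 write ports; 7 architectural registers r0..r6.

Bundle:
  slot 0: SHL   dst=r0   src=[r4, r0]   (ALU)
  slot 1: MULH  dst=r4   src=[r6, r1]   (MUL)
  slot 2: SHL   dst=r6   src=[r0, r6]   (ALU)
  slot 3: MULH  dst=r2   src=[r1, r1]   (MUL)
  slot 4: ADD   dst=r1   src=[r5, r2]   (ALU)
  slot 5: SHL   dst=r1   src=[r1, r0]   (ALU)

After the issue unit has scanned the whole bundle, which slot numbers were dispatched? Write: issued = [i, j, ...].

[0] ALU needs rd=2 wr=1: ok; after: ALU=0 MUL=2 MEM=1 BR=1, R=2, W=2
[1] MUL needs rd=2 wr=1: ok; after: ALU=0 MUL=1 MEM=1 BR=1, R=0, W=1
[2] ALU needs rd=2 wr=1: FU; after: ALU=0 MUL=1 MEM=1 BR=1, R=0, W=1
[3] MUL needs rd=1 wr=1: RD_PORT; after: ALU=0 MUL=1 MEM=1 BR=1, R=0, W=1
[4] ALU needs rd=2 wr=1: FU; after: ALU=0 MUL=1 MEM=1 BR=1, R=0, W=1
[5] ALU needs rd=2 wr=1: FU; after: ALU=0 MUL=1 MEM=1 BR=1, R=0, W=1

issued = [0, 1]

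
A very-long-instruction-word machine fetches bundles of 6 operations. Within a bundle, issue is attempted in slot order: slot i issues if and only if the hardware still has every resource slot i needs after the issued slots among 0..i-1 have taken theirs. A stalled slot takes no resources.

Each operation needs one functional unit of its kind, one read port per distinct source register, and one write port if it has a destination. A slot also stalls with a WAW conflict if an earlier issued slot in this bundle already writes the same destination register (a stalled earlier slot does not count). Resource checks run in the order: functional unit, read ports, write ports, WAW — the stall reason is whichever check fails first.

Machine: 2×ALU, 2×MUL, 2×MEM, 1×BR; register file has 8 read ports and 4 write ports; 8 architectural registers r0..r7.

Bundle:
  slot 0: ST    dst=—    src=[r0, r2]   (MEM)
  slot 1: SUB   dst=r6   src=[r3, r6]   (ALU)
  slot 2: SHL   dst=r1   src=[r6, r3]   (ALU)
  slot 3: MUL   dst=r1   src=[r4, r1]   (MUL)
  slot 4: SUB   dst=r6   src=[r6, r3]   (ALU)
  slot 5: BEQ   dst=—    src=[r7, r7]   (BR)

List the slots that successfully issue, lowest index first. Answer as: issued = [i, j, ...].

issued = [0, 1, 2, 5]

(0) want 1×MEM +2rd +0wr — yes → AL2|MU2|ME1|BR1|rd6|wr4
(1) want 1×ALU +2rd +1wr — yes → AL1|MU2|ME1|BR1|rd4|wr3
(2) want 1×ALU +2rd +1wr — yes → AL0|MU2|ME1|BR1|rd2|wr2
(3) want 1×MUL +2rd +1wr — WAW → AL0|MU2|ME1|BR1|rd2|wr2
(4) want 1×ALU +2rd +1wr — FU → AL0|MU2|ME1|BR1|rd2|wr2
(5) want 1×BR +1rd +0wr — yes → AL0|MU2|ME1|BR0|rd1|wr2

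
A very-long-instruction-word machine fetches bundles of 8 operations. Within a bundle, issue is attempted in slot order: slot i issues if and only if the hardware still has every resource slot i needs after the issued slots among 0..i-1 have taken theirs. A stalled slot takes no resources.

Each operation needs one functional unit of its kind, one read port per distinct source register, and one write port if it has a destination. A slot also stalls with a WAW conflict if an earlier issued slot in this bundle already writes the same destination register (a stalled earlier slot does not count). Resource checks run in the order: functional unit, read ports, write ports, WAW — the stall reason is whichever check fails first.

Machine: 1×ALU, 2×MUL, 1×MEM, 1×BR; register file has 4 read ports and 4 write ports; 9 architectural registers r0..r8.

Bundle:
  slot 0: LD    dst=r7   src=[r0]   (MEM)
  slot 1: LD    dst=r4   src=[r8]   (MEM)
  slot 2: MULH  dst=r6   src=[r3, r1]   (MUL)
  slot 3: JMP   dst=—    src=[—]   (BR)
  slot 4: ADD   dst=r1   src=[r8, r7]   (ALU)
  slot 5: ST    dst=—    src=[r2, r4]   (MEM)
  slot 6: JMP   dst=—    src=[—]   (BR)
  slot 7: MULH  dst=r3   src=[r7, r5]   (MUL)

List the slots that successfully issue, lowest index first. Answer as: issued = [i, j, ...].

(0) want 1×MEM +1rd +1wr — yes → AL1|MU2|ME0|BR1|rd3|wr3
(1) want 1×MEM +1rd +1wr — FU → AL1|MU2|ME0|BR1|rd3|wr3
(2) want 1×MUL +2rd +1wr — yes → AL1|MU1|ME0|BR1|rd1|wr2
(3) want 1×BR +0rd +0wr — yes → AL1|MU1|ME0|BR0|rd1|wr2
(4) want 1×ALU +2rd +1wr — RD_PORT → AL1|MU1|ME0|BR0|rd1|wr2
(5) want 1×MEM +2rd +0wr — FU → AL1|MU1|ME0|BR0|rd1|wr2
(6) want 1×BR +0rd +0wr — FU → AL1|MU1|ME0|BR0|rd1|wr2
(7) want 1×MUL +2rd +1wr — RD_PORT → AL1|MU1|ME0|BR0|rd1|wr2

issued = [0, 2, 3]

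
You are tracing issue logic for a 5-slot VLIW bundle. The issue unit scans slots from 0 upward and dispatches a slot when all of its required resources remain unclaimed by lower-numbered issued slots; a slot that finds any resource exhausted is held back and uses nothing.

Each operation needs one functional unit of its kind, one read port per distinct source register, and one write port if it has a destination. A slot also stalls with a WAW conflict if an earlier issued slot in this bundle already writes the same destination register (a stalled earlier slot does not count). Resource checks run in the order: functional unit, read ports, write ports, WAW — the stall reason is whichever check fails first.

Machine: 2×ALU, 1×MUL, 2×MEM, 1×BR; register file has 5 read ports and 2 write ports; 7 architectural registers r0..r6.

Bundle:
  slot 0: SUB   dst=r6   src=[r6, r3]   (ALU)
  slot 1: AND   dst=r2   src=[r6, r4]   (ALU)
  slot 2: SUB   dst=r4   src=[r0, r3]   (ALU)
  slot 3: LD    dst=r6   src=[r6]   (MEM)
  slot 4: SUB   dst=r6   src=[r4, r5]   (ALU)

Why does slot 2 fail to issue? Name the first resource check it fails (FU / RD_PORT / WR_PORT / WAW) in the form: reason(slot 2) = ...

#0 ALU src=r6,r3 dispatched  <A:1 Mu:1 Ld:2 B:1 rd:3 wr:1>
#1 ALU src=r6,r4 dispatched  <A:0 Mu:1 Ld:2 B:1 rd:1 wr:0>
#2 ALU src=r0,r3 held:FU  <A:0 Mu:1 Ld:2 B:1 rd:1 wr:0>
#3 MEM src=r6 held:WR_PORT  <A:0 Mu:1 Ld:2 B:1 rd:1 wr:0>
#4 ALU src=r4,r5 held:FU  <A:0 Mu:1 Ld:2 B:1 rd:1 wr:0>

reason(slot 2) = FU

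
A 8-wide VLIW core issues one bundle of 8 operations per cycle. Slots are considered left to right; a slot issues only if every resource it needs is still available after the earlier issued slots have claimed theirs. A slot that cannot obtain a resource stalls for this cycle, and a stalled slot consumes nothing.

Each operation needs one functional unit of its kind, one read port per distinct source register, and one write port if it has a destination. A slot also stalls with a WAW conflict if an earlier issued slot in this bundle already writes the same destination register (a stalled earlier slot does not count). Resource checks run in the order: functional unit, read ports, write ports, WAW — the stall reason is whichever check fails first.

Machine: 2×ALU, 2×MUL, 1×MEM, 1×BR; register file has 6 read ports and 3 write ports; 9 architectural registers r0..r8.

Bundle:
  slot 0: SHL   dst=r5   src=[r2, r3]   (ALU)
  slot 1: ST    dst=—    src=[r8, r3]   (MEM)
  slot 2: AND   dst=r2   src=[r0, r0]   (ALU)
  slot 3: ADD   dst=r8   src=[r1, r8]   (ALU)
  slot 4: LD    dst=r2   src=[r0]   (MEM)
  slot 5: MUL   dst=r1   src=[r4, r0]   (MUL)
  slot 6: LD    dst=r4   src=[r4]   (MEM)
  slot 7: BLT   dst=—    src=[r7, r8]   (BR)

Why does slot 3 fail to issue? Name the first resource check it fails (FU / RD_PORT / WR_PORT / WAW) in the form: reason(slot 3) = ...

[0] ALU needs rd=2 wr=1: ok; after: ALU=1 MUL=2 MEM=1 BR=1, R=4, W=2
[1] MEM needs rd=2 wr=0: ok; after: ALU=1 MUL=2 MEM=0 BR=1, R=2, W=2
[2] ALU needs rd=1 wr=1: ok; after: ALU=0 MUL=2 MEM=0 BR=1, R=1, W=1
[3] ALU needs rd=2 wr=1: FU; after: ALU=0 MUL=2 MEM=0 BR=1, R=1, W=1
[4] MEM needs rd=1 wr=1: FU; after: ALU=0 MUL=2 MEM=0 BR=1, R=1, W=1
[5] MUL needs rd=2 wr=1: RD_PORT; after: ALU=0 MUL=2 MEM=0 BR=1, R=1, W=1
[6] MEM needs rd=1 wr=1: FU; after: ALU=0 MUL=2 MEM=0 BR=1, R=1, W=1
[7] BR needs rd=2 wr=0: RD_PORT; after: ALU=0 MUL=2 MEM=0 BR=1, R=1, W=1

reason(slot 3) = FU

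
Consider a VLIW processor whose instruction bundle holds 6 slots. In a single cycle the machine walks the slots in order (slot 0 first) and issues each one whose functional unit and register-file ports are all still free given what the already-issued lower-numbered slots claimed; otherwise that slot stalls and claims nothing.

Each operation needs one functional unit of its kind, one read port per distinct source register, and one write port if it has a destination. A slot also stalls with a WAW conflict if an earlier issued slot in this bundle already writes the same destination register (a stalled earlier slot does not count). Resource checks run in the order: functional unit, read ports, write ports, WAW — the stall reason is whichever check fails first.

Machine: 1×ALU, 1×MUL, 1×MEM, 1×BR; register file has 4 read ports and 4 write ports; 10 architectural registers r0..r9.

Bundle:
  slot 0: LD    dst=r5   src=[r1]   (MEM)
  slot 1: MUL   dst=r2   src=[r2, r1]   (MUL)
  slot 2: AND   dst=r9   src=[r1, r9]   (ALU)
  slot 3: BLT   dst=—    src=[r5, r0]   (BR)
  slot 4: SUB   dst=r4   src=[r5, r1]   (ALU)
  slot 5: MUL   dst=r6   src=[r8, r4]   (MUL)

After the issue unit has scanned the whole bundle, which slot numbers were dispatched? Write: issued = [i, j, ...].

slot 0 (MEM): ISSUE — free A1,Mu1,Ld0,B1 rp3 wp3
slot 1 (MUL): ISSUE — free A1,Mu0,Ld0,B1 rp1 wp2
slot 2 (ALU): stall RD_PORT — free A1,Mu0,Ld0,B1 rp1 wp2
slot 3 (BR): stall RD_PORT — free A1,Mu0,Ld0,B1 rp1 wp2
slot 4 (ALU): stall RD_PORT — free A1,Mu0,Ld0,B1 rp1 wp2
slot 5 (MUL): stall FU — free A1,Mu0,Ld0,B1 rp1 wp2

issued = [0, 1]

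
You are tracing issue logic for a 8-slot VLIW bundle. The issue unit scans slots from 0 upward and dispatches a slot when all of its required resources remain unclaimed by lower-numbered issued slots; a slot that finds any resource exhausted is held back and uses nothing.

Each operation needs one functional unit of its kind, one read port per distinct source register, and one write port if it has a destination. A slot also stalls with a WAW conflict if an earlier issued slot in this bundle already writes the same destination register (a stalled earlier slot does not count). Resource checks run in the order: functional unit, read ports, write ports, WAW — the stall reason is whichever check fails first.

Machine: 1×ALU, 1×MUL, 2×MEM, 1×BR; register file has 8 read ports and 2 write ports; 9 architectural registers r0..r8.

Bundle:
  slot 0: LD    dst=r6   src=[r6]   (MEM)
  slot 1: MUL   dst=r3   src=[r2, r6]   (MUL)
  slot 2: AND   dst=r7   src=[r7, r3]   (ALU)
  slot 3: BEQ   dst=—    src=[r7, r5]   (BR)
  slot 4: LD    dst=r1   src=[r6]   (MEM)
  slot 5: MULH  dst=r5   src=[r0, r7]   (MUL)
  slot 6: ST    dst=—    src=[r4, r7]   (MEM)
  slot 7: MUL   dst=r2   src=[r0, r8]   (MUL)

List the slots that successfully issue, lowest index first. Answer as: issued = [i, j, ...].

#0 MEM src=r6 dispatched  <A:1 Mu:1 Ld:1 B:1 rd:7 wr:1>
#1 MUL src=r2,r6 dispatched  <A:1 Mu:0 Ld:1 B:1 rd:5 wr:0>
#2 ALU src=r7,r3 held:WR_PORT  <A:1 Mu:0 Ld:1 B:1 rd:5 wr:0>
#3 BR src=r7,r5 dispatched  <A:1 Mu:0 Ld:1 B:0 rd:3 wr:0>
#4 MEM src=r6 held:WR_PORT  <A:1 Mu:0 Ld:1 B:0 rd:3 wr:0>
#5 MUL src=r0,r7 held:FU  <A:1 Mu:0 Ld:1 B:0 rd:3 wr:0>
#6 MEM src=r4,r7 dispatched  <A:1 Mu:0 Ld:0 B:0 rd:1 wr:0>
#7 MUL src=r0,r8 held:FU  <A:1 Mu:0 Ld:0 B:0 rd:1 wr:0>

issued = [0, 1, 3, 6]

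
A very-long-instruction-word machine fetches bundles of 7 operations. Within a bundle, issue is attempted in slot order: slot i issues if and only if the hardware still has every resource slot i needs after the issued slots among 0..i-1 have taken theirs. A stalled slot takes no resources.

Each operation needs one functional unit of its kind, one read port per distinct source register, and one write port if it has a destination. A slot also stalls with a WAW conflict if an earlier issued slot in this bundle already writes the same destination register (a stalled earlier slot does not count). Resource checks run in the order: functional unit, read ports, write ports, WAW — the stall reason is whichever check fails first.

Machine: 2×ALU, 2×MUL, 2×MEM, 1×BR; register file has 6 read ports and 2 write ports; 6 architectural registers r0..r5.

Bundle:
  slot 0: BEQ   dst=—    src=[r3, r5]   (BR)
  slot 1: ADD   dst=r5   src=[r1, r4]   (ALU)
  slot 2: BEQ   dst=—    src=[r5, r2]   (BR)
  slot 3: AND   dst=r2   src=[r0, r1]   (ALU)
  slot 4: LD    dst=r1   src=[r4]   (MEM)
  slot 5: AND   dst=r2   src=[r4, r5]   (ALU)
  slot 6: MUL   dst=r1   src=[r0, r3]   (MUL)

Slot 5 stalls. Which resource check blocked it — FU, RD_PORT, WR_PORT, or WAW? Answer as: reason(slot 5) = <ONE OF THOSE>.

(0) want 1×BR +2rd +0wr — yes → AL2|MU2|ME2|BR0|rd4|wr2
(1) want 1×ALU +2rd +1wr — yes → AL1|MU2|ME2|BR0|rd2|wr1
(2) want 1×BR +2rd +0wr — FU → AL1|MU2|ME2|BR0|rd2|wr1
(3) want 1×ALU +2rd +1wr — yes → AL0|MU2|ME2|BR0|rd0|wr0
(4) want 1×MEM +1rd +1wr — RD_PORT → AL0|MU2|ME2|BR0|rd0|wr0
(5) want 1×ALU +2rd +1wr — FU → AL0|MU2|ME2|BR0|rd0|wr0
(6) want 1×MUL +2rd +1wr — RD_PORT → AL0|MU2|ME2|BR0|rd0|wr0

reason(slot 5) = FU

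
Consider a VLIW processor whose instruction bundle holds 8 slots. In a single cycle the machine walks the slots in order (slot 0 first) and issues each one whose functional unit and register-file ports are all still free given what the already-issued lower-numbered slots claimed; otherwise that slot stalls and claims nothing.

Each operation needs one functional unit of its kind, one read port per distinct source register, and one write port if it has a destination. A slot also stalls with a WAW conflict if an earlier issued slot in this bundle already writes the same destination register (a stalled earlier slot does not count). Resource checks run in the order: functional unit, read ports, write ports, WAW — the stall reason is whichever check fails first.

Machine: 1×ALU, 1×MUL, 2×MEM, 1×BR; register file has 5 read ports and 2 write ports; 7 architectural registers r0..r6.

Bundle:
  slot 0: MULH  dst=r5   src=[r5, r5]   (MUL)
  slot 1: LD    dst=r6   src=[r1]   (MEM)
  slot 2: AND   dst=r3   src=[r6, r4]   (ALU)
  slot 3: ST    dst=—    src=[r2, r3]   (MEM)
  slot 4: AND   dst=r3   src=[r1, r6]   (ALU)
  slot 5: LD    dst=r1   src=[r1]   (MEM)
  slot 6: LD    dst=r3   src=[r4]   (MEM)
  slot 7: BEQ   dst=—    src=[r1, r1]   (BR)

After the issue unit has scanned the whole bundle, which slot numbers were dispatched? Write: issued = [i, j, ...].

issued = [0, 1, 3, 7]

slot 0 (MUL): ISSUE — free A1,Mu0,Ld2,B1 rp4 wp1
slot 1 (MEM): ISSUE — free A1,Mu0,Ld1,B1 rp3 wp0
slot 2 (ALU): stall WR_PORT — free A1,Mu0,Ld1,B1 rp3 wp0
slot 3 (MEM): ISSUE — free A1,Mu0,Ld0,B1 rp1 wp0
slot 4 (ALU): stall RD_PORT — free A1,Mu0,Ld0,B1 rp1 wp0
slot 5 (MEM): stall FU — free A1,Mu0,Ld0,B1 rp1 wp0
slot 6 (MEM): stall FU — free A1,Mu0,Ld0,B1 rp1 wp0
slot 7 (BR): ISSUE — free A1,Mu0,Ld0,B0 rp0 wp0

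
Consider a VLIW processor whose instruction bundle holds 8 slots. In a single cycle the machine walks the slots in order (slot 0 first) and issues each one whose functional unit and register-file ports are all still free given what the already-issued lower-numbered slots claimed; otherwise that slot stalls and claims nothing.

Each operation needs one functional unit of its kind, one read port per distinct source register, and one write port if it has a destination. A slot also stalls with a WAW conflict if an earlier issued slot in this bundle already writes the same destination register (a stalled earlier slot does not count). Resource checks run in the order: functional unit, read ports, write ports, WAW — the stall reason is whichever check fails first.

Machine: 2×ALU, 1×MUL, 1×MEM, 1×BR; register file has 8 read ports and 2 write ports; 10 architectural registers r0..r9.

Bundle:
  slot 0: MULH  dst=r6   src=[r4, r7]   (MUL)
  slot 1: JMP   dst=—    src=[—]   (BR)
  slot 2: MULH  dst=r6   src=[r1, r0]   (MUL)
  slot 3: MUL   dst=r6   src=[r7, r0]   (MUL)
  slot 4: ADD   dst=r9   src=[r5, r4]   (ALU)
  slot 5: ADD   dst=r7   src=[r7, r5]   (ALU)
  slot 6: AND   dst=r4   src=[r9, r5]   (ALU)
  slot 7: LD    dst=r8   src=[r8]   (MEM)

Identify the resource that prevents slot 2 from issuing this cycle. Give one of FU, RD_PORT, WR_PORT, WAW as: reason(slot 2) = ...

#0 MUL src=r4,r7 dispatched  <A:2 Mu:0 Ld:1 B:1 rd:6 wr:1>
#1 BR src=- dispatched  <A:2 Mu:0 Ld:1 B:0 rd:6 wr:1>
#2 MUL src=r1,r0 held:FU  <A:2 Mu:0 Ld:1 B:0 rd:6 wr:1>
#3 MUL src=r7,r0 held:FU  <A:2 Mu:0 Ld:1 B:0 rd:6 wr:1>
#4 ALU src=r5,r4 dispatched  <A:1 Mu:0 Ld:1 B:0 rd:4 wr:0>
#5 ALU src=r7,r5 held:WR_PORT  <A:1 Mu:0 Ld:1 B:0 rd:4 wr:0>
#6 ALU src=r9,r5 held:WR_PORT  <A:1 Mu:0 Ld:1 B:0 rd:4 wr:0>
#7 MEM src=r8 held:WR_PORT  <A:1 Mu:0 Ld:1 B:0 rd:4 wr:0>

reason(slot 2) = FU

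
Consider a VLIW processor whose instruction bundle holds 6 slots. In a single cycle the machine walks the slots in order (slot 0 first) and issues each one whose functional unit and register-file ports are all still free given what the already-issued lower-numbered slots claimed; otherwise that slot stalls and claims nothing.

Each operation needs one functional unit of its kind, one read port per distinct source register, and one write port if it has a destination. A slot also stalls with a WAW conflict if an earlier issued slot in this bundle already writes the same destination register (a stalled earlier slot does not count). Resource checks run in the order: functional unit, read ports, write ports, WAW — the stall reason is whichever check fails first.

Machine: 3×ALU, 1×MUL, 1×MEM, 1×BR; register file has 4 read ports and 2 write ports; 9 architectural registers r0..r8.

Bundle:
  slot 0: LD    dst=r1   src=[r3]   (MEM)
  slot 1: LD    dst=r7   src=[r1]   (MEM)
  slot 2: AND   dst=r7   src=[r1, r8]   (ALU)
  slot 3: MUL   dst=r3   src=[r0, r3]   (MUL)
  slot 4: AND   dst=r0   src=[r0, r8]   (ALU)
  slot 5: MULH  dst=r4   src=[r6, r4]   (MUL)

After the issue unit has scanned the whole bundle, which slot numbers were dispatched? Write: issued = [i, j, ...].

  0. MEM→r1 ⇒ go  {3A/1Mu/0Ld/1B | 3r 1w}
  1. MEM→r7 ⇒ no(FU)  {3A/1Mu/0Ld/1B | 3r 1w}
  2. ALU→r7 ⇒ go  {2A/1Mu/0Ld/1B | 1r 0w}
  3. MUL→r3 ⇒ no(RD_PORT)  {2A/1Mu/0Ld/1B | 1r 0w}
  4. ALU→r0 ⇒ no(RD_PORT)  {2A/1Mu/0Ld/1B | 1r 0w}
  5. MUL→r4 ⇒ no(RD_PORT)  {2A/1Mu/0Ld/1B | 1r 0w}

issued = [0, 2]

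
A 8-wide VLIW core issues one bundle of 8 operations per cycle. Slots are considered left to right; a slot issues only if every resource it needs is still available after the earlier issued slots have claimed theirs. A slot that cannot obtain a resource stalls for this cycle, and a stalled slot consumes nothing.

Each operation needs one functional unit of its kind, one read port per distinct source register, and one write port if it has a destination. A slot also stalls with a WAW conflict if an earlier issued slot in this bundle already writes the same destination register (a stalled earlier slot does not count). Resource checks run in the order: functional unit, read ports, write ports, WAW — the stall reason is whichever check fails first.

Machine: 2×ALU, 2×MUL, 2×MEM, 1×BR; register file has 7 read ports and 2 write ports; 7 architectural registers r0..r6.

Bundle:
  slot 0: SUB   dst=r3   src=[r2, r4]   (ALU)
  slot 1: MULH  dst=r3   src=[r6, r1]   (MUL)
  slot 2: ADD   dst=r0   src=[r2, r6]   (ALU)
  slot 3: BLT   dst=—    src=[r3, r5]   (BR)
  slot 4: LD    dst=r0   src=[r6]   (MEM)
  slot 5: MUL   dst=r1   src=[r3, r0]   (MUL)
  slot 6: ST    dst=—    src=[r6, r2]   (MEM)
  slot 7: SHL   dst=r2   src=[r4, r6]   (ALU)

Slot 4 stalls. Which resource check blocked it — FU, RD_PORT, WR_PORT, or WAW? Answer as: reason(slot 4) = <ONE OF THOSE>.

[0] ALU needs rd=2 wr=1: ok; after: ALU=1 MUL=2 MEM=2 BR=1, R=5, W=1
[1] MUL needs rd=2 wr=1: WAW; after: ALU=1 MUL=2 MEM=2 BR=1, R=5, W=1
[2] ALU needs rd=2 wr=1: ok; after: ALU=0 MUL=2 MEM=2 BR=1, R=3, W=0
[3] BR needs rd=2 wr=0: ok; after: ALU=0 MUL=2 MEM=2 BR=0, R=1, W=0
[4] MEM needs rd=1 wr=1: WR_PORT; after: ALU=0 MUL=2 MEM=2 BR=0, R=1, W=0
[5] MUL needs rd=2 wr=1: RD_PORT; after: ALU=0 MUL=2 MEM=2 BR=0, R=1, W=0
[6] MEM needs rd=2 wr=0: RD_PORT; after: ALU=0 MUL=2 MEM=2 BR=0, R=1, W=0
[7] ALU needs rd=2 wr=1: FU; after: ALU=0 MUL=2 MEM=2 BR=0, R=1, W=0

reason(slot 4) = WR_PORT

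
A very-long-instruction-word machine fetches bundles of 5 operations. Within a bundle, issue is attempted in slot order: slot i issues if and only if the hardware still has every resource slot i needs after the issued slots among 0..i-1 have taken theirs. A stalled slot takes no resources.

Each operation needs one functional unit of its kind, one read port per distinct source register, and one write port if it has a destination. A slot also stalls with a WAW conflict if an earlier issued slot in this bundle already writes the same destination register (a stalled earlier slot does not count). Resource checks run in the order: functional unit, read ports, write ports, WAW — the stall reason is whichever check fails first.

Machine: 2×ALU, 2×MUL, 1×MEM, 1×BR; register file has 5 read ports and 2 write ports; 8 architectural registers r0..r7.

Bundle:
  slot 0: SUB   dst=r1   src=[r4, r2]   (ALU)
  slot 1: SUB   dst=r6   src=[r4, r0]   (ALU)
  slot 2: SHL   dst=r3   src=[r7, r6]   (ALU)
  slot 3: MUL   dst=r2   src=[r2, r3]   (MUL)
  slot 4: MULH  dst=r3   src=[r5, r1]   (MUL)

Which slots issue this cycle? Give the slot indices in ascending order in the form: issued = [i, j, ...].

issued = [0, 1]

[0] ALU needs rd=2 wr=1: ok; after: ALU=1 MUL=2 MEM=1 BR=1, R=3, W=1
[1] ALU needs rd=2 wr=1: ok; after: ALU=0 MUL=2 MEM=1 BR=1, R=1, W=0
[2] ALU needs rd=2 wr=1: FU; after: ALU=0 MUL=2 MEM=1 BR=1, R=1, W=0
[3] MUL needs rd=2 wr=1: RD_PORT; after: ALU=0 MUL=2 MEM=1 BR=1, R=1, W=0
[4] MUL needs rd=2 wr=1: RD_PORT; after: ALU=0 MUL=2 MEM=1 BR=1, R=1, W=0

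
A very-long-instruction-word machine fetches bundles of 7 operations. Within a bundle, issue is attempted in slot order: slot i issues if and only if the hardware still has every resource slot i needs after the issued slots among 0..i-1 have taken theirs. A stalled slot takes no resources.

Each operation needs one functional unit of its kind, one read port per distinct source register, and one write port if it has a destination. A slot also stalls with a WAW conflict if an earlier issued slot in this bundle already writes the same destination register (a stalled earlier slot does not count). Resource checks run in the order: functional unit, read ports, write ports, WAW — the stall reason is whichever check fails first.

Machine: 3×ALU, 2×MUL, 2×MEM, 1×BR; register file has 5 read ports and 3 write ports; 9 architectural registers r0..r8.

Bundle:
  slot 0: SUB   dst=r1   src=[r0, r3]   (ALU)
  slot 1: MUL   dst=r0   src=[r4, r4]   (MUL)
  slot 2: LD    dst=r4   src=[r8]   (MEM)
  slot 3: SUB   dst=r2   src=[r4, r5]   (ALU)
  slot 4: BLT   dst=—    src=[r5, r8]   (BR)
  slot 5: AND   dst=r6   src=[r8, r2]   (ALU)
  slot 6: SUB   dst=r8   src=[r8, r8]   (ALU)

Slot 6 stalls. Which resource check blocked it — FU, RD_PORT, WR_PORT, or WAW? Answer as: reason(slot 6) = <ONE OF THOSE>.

  0. ALU→r1 ⇒ go  {2A/2Mu/2Ld/1B | 3r 2w}
  1. MUL→r0 ⇒ go  {2A/1Mu/2Ld/1B | 2r 1w}
  2. MEM→r4 ⇒ go  {2A/1Mu/1Ld/1B | 1r 0w}
  3. ALU→r2 ⇒ no(RD_PORT)  {2A/1Mu/1Ld/1B | 1r 0w}
  4. BR ⇒ no(RD_PORT)  {2A/1Mu/1Ld/1B | 1r 0w}
  5. ALU→r6 ⇒ no(RD_PORT)  {2A/1Mu/1Ld/1B | 1r 0w}
  6. ALU→r8 ⇒ no(WR_PORT)  {2A/1Mu/1Ld/1B | 1r 0w}

reason(slot 6) = WR_PORT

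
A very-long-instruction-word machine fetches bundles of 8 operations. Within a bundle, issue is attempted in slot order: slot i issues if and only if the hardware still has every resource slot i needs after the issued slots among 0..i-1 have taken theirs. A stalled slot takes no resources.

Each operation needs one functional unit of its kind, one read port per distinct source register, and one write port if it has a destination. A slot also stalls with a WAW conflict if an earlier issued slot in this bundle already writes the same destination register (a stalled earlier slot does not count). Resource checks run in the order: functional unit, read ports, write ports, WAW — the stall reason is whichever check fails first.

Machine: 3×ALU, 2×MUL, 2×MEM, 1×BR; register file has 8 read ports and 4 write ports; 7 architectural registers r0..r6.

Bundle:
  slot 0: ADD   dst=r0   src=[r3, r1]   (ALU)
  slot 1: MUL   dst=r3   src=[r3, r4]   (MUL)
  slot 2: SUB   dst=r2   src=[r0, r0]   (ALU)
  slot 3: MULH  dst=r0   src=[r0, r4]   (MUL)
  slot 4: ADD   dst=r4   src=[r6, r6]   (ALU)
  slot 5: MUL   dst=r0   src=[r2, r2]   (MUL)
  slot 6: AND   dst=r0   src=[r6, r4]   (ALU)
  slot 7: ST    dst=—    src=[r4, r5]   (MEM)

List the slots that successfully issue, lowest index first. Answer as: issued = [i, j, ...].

[0] ALU needs rd=2 wr=1: ok; after: ALU=2 MUL=2 MEM=2 BR=1, R=6, W=3
[1] MUL needs rd=2 wr=1: ok; after: ALU=2 MUL=1 MEM=2 BR=1, R=4, W=2
[2] ALU needs rd=1 wr=1: ok; after: ALU=1 MUL=1 MEM=2 BR=1, R=3, W=1
[3] MUL needs rd=2 wr=1: WAW; after: ALU=1 MUL=1 MEM=2 BR=1, R=3, W=1
[4] ALU needs rd=1 wr=1: ok; after: ALU=0 MUL=1 MEM=2 BR=1, R=2, W=0
[5] MUL needs rd=1 wr=1: WR_PORT; after: ALU=0 MUL=1 MEM=2 BR=1, R=2, W=0
[6] ALU needs rd=2 wr=1: FU; after: ALU=0 MUL=1 MEM=2 BR=1, R=2, W=0
[7] MEM needs rd=2 wr=0: ok; after: ALU=0 MUL=1 MEM=1 BR=1, R=0, W=0

issued = [0, 1, 2, 4, 7]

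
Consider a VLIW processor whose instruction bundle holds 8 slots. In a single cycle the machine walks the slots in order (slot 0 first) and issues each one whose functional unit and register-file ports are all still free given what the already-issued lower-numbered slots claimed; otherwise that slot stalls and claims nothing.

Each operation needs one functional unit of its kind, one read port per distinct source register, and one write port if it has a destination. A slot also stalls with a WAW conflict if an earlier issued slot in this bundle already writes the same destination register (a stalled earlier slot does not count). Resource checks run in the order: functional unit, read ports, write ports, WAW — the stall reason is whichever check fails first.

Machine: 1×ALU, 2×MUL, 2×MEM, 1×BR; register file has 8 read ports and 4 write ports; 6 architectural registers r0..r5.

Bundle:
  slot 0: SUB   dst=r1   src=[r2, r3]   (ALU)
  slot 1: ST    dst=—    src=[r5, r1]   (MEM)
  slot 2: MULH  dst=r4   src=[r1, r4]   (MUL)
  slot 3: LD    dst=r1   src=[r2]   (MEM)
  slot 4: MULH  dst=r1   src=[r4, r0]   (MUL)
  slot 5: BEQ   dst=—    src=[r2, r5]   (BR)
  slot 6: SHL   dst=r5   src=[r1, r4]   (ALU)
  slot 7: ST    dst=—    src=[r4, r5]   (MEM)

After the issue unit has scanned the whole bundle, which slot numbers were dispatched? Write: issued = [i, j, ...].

issued = [0, 1, 2, 5]

#0 ALU src=r2,r3 dispatched  <A:0 Mu:2 Ld:2 B:1 rd:6 wr:3>
#1 MEM src=r5,r1 dispatched  <A:0 Mu:2 Ld:1 B:1 rd:4 wr:3>
#2 MUL src=r1,r4 dispatched  <A:0 Mu:1 Ld:1 B:1 rd:2 wr:2>
#3 MEM src=r2 held:WAW  <A:0 Mu:1 Ld:1 B:1 rd:2 wr:2>
#4 MUL src=r4,r0 held:WAW  <A:0 Mu:1 Ld:1 B:1 rd:2 wr:2>
#5 BR src=r2,r5 dispatched  <A:0 Mu:1 Ld:1 B:0 rd:0 wr:2>
#6 ALU src=r1,r4 held:FU  <A:0 Mu:1 Ld:1 B:0 rd:0 wr:2>
#7 MEM src=r4,r5 held:RD_PORT  <A:0 Mu:1 Ld:1 B:0 rd:0 wr:2>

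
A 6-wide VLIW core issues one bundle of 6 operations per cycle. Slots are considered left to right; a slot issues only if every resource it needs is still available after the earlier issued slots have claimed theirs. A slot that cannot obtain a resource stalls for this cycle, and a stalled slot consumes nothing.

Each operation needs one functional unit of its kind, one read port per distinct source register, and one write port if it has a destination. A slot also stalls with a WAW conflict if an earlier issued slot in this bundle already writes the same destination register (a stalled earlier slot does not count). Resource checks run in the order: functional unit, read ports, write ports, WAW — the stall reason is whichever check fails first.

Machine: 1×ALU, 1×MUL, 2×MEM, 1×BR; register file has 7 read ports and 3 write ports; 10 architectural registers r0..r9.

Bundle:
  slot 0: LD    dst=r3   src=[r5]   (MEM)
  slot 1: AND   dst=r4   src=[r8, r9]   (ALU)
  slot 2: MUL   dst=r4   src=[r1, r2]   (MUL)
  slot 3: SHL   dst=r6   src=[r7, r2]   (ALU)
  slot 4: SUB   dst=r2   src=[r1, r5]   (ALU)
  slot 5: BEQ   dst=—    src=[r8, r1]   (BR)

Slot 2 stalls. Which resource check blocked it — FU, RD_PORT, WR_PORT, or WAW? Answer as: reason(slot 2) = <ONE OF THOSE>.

[0] MEM needs rd=1 wr=1: ok; after: ALU=1 MUL=1 MEM=1 BR=1, R=6, W=2
[1] ALU needs rd=2 wr=1: ok; after: ALU=0 MUL=1 MEM=1 BR=1, R=4, W=1
[2] MUL needs rd=2 wr=1: WAW; after: ALU=0 MUL=1 MEM=1 BR=1, R=4, W=1
[3] ALU needs rd=2 wr=1: FU; after: ALU=0 MUL=1 MEM=1 BR=1, R=4, W=1
[4] ALU needs rd=2 wr=1: FU; after: ALU=0 MUL=1 MEM=1 BR=1, R=4, W=1
[5] BR needs rd=2 wr=0: ok; after: ALU=0 MUL=1 MEM=1 BR=0, R=2, W=1

reason(slot 2) = WAW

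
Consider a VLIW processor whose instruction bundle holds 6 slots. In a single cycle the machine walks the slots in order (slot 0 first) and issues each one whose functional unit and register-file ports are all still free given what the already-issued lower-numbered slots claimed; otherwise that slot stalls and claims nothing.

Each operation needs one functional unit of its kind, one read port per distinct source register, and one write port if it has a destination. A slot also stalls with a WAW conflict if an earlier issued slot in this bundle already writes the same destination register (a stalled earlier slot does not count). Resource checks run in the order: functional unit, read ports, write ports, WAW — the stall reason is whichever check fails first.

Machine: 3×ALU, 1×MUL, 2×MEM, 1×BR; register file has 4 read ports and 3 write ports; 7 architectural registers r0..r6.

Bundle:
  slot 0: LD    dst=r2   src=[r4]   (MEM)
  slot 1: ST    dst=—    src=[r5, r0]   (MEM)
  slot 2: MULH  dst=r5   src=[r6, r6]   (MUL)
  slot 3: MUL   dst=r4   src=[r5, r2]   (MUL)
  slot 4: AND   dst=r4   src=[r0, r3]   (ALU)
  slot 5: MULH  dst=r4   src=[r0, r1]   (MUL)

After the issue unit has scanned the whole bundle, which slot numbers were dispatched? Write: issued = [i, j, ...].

issued = [0, 1, 2]

slot 0 (MEM): ISSUE — free A3,Mu1,Ld1,B1 rp3 wp2
slot 1 (MEM): ISSUE — free A3,Mu1,Ld0,B1 rp1 wp2
slot 2 (MUL): ISSUE — free A3,Mu0,Ld0,B1 rp0 wp1
slot 3 (MUL): stall FU — free A3,Mu0,Ld0,B1 rp0 wp1
slot 4 (ALU): stall RD_PORT — free A3,Mu0,Ld0,B1 rp0 wp1
slot 5 (MUL): stall FU — free A3,Mu0,Ld0,B1 rp0 wp1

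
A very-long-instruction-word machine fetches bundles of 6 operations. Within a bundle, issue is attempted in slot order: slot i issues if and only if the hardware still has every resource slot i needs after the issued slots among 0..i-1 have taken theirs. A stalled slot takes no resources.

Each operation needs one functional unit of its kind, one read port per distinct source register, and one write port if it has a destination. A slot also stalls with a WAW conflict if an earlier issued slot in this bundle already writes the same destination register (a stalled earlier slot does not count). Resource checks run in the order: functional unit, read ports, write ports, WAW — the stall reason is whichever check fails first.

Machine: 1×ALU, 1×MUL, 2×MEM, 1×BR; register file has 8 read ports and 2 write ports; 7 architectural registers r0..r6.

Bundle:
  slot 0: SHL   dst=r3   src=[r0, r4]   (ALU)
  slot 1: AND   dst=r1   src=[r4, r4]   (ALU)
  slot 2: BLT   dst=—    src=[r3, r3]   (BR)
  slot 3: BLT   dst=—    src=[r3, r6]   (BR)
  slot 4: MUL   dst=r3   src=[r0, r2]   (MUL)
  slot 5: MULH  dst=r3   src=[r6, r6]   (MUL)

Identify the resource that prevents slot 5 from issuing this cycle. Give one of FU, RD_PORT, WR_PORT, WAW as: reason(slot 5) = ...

reason(slot 5) = WAW

[0] ALU needs rd=2 wr=1: ok; after: ALU=0 MUL=1 MEM=2 BR=1, R=6, W=1
[1] ALU needs rd=1 wr=1: FU; after: ALU=0 MUL=1 MEM=2 BR=1, R=6, W=1
[2] BR needs rd=1 wr=0: ok; after: ALU=0 MUL=1 MEM=2 BR=0, R=5, W=1
[3] BR needs rd=2 wr=0: FU; after: ALU=0 MUL=1 MEM=2 BR=0, R=5, W=1
[4] MUL needs rd=2 wr=1: WAW; after: ALU=0 MUL=1 MEM=2 BR=0, R=5, W=1
[5] MUL needs rd=1 wr=1: WAW; after: ALU=0 MUL=1 MEM=2 BR=0, R=5, W=1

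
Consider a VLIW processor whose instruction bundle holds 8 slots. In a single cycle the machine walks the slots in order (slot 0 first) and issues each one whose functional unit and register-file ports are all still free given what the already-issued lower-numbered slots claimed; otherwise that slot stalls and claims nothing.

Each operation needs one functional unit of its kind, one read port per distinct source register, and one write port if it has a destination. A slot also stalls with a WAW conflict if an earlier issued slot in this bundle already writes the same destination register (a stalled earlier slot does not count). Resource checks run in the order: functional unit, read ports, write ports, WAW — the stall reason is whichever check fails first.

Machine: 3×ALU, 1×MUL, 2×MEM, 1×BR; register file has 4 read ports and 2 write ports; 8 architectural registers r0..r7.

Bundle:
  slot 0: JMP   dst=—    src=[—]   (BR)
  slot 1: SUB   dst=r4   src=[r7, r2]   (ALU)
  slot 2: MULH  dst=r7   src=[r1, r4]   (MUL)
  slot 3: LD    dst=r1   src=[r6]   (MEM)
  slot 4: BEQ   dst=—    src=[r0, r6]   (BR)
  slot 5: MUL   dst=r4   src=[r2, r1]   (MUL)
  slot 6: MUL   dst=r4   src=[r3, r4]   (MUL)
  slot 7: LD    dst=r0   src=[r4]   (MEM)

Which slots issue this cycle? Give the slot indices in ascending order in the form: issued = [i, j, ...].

issued = [0, 1, 2]

slot 0 (BR): ISSUE — free A3,Mu1,Ld2,B0 rp4 wp2
slot 1 (ALU): ISSUE — free A2,Mu1,Ld2,B0 rp2 wp1
slot 2 (MUL): ISSUE — free A2,Mu0,Ld2,B0 rp0 wp0
slot 3 (MEM): stall RD_PORT — free A2,Mu0,Ld2,B0 rp0 wp0
slot 4 (BR): stall FU — free A2,Mu0,Ld2,B0 rp0 wp0
slot 5 (MUL): stall FU — free A2,Mu0,Ld2,B0 rp0 wp0
slot 6 (MUL): stall FU — free A2,Mu0,Ld2,B0 rp0 wp0
slot 7 (MEM): stall RD_PORT — free A2,Mu0,Ld2,B0 rp0 wp0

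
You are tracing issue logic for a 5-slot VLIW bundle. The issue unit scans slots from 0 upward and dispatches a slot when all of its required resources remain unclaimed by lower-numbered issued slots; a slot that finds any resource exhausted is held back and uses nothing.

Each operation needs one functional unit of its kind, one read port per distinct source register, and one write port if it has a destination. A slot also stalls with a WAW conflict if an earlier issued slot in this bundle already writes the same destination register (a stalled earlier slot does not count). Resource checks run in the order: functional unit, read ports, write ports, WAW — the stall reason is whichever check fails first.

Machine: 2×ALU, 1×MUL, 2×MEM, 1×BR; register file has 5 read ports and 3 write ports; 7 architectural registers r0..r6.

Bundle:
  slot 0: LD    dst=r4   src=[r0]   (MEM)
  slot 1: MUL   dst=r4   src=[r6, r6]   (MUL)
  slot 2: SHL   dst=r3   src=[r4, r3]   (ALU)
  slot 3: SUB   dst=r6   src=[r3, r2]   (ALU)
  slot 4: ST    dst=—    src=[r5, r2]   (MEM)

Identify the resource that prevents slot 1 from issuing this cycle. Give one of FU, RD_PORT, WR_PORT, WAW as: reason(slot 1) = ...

[0] MEM needs rd=1 wr=1: ok; after: ALU=2 MUL=1 MEM=1 BR=1, R=4, W=2
[1] MUL needs rd=1 wr=1: WAW; after: ALU=2 MUL=1 MEM=1 BR=1, R=4, W=2
[2] ALU needs rd=2 wr=1: ok; after: ALU=1 MUL=1 MEM=1 BR=1, R=2, W=1
[3] ALU needs rd=2 wr=1: ok; after: ALU=0 MUL=1 MEM=1 BR=1, R=0, W=0
[4] MEM needs rd=2 wr=0: RD_PORT; after: ALU=0 MUL=1 MEM=1 BR=1, R=0, W=0

reason(slot 1) = WAW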